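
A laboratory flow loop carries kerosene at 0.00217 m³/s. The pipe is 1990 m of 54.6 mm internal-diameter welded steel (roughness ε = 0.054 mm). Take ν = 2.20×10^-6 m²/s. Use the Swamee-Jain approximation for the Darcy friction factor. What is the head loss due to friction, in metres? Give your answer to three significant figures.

h_f ≈ 43.7 m

V = 4Q/(πD²) = 4·0.00217/(π·0.0546²) = 0.9268 m/s
Re = VD/ν = 0.9268·0.0546/2.20×10^-6 = 2.30×10^4 → turbulent
ε/D = 0.054/54.6 = 9.89×10^-4
Swamee-Jain: f = 0.02736
h_f = f(L/D)V²/(2g) = 0.02736·(1990/0.0546)·0.9268²/(2·9.81) = 43.65 m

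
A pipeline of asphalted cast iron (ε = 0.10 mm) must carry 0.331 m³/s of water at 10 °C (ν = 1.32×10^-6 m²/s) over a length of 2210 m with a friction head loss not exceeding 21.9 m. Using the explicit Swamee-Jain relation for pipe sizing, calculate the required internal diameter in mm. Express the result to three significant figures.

D ≈ 432 mm

Swamee-Jain (Type III): D = 0.66·[ε^1.25·(LQ²/(gh_f))^4.75 + ν·Q^9.4·(L/(gh_f))^5.2]^0.04
LQ²/(gh_f) = 1.127; L/(gh_f) = 10.29
Term 1 = ε^1.25·(…)^4.75 = 1.76×10^-5; Term 2 = ν·Q^9.4·(…)^5.2 = 7.43×10^-6
D = 0.66·(1.76×10^-5 + 7.43×10^-6)^0.04 = 0.4320 m = 432 mm
Check: V = 2.26 m/s, Re = 7.39×10^5, f = 0.01537, h_f = 20.4 m ≈ 21.9 m ✓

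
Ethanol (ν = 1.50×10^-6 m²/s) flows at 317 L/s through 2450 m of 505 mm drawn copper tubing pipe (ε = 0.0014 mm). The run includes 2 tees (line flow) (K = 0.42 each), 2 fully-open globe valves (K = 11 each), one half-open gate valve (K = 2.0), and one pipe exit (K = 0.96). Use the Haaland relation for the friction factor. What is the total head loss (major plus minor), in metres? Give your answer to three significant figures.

H_L ≈ 11.3 m

V = 4Q/(πD²) = 1.583 m/s; V²/2g = 0.1277 m
Re = 5.33×10^5, ε/D = 2.77×10^-6 → f = 0.01295 (Haaland)
Major: h_f = f(L/D)·V²/2g = 0.01295·4851·0.1277 = 8.019 m
Minor: ΣK = 25.8; h_m = ΣK·V²/2g = 3.294 m
Total H_L = 8.019 + 3.294 = 11.31 m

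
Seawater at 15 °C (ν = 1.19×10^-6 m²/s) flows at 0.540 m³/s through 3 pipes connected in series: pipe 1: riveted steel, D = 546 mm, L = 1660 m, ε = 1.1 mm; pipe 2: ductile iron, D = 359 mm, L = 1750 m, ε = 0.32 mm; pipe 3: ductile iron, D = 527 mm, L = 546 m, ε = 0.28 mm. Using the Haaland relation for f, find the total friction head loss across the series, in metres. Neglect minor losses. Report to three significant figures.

Pipe 1: V = 2.306 m/s, Re = 1.06×10^6, ε/D = 0.00201, f = 0.02367, h_1 = f(L/D)V²/2g = 19.51 m
Pipe 2: V = 5.335 m/s, Re = 1.61×10^6, ε/D = 8.91×10^-4, f = 0.01932, h_2 = f(L/D)V²/2g = 136.6 m
Pipe 3: V = 2.476 m/s, Re = 1.10×10^6, ε/D = 5.31×10^-4, f = 0.01735, h_3 = f(L/D)V²/2g = 5.614 m
Series → Q common, losses add: H = Σh = 161.7 m

H ≈ 162 m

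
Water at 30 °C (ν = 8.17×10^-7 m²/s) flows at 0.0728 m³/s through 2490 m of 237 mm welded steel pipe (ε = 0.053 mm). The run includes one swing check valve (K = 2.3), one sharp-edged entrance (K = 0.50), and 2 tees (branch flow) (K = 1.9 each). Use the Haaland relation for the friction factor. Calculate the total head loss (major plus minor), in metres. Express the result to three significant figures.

H_L ≈ 23.6 m

V = 4Q/(πD²) = 1.650 m/s; V²/2g = 0.1388 m
Re = 4.79×10^5, ε/D = 2.24×10^-4 → f = 0.01556 (Haaland)
Major: h_f = f(L/D)·V²/2g = 0.01556·10506·0.1388 = 22.69 m
Minor: ΣK = 6.60; h_m = ΣK·V²/2g = 0.9161 m
Total H_L = 22.69 + 0.9161 = 23.61 m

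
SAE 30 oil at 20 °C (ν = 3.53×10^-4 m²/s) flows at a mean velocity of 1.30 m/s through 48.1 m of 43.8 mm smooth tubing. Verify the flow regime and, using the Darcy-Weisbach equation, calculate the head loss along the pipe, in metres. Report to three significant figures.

h_f ≈ 37.5 m

Re = VD/ν = 1.30·0.04380/3.53×10^-4 = 161 → laminar (Re < 2300)
f = 64/Re = 0.3968
h_f = f(L/D)V²/(2g) = 0.3968·(48.1/0.04380)·1.30²/(2·9.81) = 37.53 m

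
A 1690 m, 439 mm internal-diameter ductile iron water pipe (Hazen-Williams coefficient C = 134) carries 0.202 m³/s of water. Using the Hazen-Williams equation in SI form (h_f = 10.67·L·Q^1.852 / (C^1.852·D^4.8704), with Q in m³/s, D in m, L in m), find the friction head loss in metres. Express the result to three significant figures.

h_f ≈ 5.91 m

h_f = 10.67·1690·0.202^1.852 / (134^1.852·0.439^4.8704) = 5.909 m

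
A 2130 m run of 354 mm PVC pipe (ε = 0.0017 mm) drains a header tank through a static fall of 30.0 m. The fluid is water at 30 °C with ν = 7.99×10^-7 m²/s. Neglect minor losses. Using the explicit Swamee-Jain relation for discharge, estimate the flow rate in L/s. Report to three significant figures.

Q ≈ 290 L/s

Swamee-Jain (Type II): Q = -0.965·√(gD⁵h_f/L)·ln[ε/(3.7D) + √(3.17ν²L/(gD³h_f))]
√(gD⁵h_f/L) = √(9.81·0.354⁵·30.0/2130) = 0.02771
ε/(3.7D) = 1.30×10^-6; √(3.17ν²L/(gD³h_f)) = 1.82×10^-5
Q = -0.965·0.02771·ln(1.947×10^-5) = 0.2901 m³/s
Check: V = 2.95 m/s, Re = 1.31×10^6, f = 0.01124, h_f = 30.0 m ≈ 30.0 m ✓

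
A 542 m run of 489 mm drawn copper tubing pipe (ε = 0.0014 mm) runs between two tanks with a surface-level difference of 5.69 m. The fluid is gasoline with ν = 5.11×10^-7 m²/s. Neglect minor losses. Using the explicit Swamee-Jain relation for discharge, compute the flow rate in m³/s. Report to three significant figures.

Swamee-Jain (Type II): Q = -0.965·√(gD⁵h_f/L)·ln[ε/(3.7D) + √(3.17ν²L/(gD³h_f))]
√(gD⁵h_f/L) = √(9.81·0.489⁵·5.69/542) = 0.05366
ε/(3.7D) = 7.74×10^-7; √(3.17ν²L/(gD³h_f)) = 8.29×10^-6
Q = -0.965·0.05366·ln(9.065×10^-6) = 0.6013 m³/s
Check: V = 3.20 m/s, Re = 3.06×10^6, f = 0.009841, h_f = 5.70 m ≈ 5.69 m ✓

Q ≈ 0.601 m³/s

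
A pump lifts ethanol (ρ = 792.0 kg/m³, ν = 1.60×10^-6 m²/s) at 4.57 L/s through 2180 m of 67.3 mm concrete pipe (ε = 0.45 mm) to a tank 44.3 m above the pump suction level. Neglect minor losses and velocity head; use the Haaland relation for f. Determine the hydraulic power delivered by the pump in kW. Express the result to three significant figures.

V = 4Q/(πD²) = 1.285 m/s; Re = 5.40×10^4; ε/D = 0.00669; f = 0.03459
h_f = f(L/D)V²/2g = 94.24 m
Total head H = z + h_f = 44.3 + 94.24 = 138.5 m
P_hyd = ρgQH = 792.0·9.81·0.00457·138.5 = 4.919 kW

P_hyd ≈ 4.92 kW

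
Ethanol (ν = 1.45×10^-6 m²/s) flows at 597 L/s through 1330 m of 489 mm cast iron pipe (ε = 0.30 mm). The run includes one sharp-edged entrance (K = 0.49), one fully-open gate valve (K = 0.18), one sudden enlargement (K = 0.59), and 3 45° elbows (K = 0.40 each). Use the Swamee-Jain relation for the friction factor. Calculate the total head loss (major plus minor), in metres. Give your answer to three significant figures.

H_L ≈ 26.5 m

V = 4Q/(πD²) = 3.179 m/s; V²/2g = 0.5150 m
Re = 1.07×10^6, ε/D = 6.13×10^-4 → f = 0.01799 (Swamee-Jain)
Major: h_f = f(L/D)·V²/2g = 0.01799·2720·0.5150 = 25.20 m
Minor: ΣK = 2.46; h_m = ΣK·V²/2g = 1.267 m
Total H_L = 25.20 + 1.267 = 26.47 m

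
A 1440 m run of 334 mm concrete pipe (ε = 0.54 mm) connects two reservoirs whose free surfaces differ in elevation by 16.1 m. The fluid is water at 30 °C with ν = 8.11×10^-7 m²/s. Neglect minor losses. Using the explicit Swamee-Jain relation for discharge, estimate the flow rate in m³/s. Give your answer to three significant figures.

Q ≈ 0.158 m³/s

Swamee-Jain (Type II): Q = -0.965·√(gD⁵h_f/L)·ln[ε/(3.7D) + √(3.17ν²L/(gD³h_f))]
√(gD⁵h_f/L) = √(9.81·0.334⁵·16.1/1440) = 0.02135
ε/(3.7D) = 4.37×10^-4; √(3.17ν²L/(gD³h_f)) = 2.26×10^-5
Q = -0.965·0.02135·ln(4.596×10^-4) = 0.1584 m³/s
Check: V = 1.81 m/s, Re = 7.44×10^5, f = 0.02253, h_f = 16.2 m ≈ 16.1 m ✓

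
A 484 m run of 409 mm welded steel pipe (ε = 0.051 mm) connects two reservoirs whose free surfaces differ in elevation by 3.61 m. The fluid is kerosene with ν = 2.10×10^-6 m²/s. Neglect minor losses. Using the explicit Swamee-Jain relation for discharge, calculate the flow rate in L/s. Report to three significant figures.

Q ≈ 261 L/s

Swamee-Jain (Type II): Q = -0.965·√(gD⁵h_f/L)·ln[ε/(3.7D) + √(3.17ν²L/(gD³h_f))]
√(gD⁵h_f/L) = √(9.81·0.409⁵·3.61/484) = 0.02894
ε/(3.7D) = 3.37×10^-5; √(3.17ν²L/(gD³h_f)) = 5.28×10^-5
Q = -0.965·0.02894·ln(8.655×10^-5) = 0.2612 m³/s
Check: V = 1.99 m/s, Re = 3.87×10^5, f = 0.01518, h_f = 3.62 m ≈ 3.61 m ✓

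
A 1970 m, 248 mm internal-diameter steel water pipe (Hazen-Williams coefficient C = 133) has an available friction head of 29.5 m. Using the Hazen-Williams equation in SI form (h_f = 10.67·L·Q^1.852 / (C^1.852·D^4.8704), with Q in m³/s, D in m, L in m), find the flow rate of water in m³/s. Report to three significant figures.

Q ≈ 0.0979 m³/s

Rearranging: Q = [h_f·C^1.852·D^4.8704 / (10.67·L)]^(1/1.852)
Q = [29.5·133^1.852·0.248^4.8704 / (10.67·1970)]^0.540 = 0.09795 m³/s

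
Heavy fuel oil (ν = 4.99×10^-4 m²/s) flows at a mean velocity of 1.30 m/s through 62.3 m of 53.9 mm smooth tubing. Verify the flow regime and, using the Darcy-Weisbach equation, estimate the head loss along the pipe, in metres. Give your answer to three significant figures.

Re = VD/ν = 1.30·0.05390/4.99×10^-4 = 140 → laminar (Re < 2300)
f = 64/Re = 0.4558
h_f = f(L/D)V²/(2g) = 0.4558·(62.3/0.05390)·1.30²/(2·9.81) = 45.38 m

h_f ≈ 45.4 m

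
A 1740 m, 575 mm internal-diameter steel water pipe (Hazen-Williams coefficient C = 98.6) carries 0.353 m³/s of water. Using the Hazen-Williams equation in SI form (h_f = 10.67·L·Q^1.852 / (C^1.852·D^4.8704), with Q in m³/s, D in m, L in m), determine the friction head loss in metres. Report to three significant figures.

h_f ≈ 8.11 m

h_f = 10.67·1740·0.353^1.852 / (98.6^1.852·0.575^4.8704) = 8.110 m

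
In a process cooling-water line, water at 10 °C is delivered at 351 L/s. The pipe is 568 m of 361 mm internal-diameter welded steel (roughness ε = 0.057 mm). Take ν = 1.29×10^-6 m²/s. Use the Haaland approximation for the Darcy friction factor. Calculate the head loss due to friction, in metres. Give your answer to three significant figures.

V = 4Q/(πD²) = 4·0.351/(π·0.361²) = 3.429 m/s
Re = VD/ν = 3.429·0.361/1.29×10^-6 = 9.60×10^5 → turbulent
ε/D = 0.057/361 = 1.58×10^-4
Haaland: f = 0.01414
h_f = f(L/D)V²/(2g) = 0.01414·(568/0.361)·3.429²/(2·9.81) = 13.34 m

h_f ≈ 13.3 m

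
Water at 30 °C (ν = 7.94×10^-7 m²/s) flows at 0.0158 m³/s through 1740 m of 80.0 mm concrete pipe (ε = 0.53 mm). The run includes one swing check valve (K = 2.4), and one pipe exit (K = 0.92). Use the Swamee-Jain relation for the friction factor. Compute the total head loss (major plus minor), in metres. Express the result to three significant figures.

V = 4Q/(πD²) = 3.143 m/s; V²/2g = 0.5036 m
Re = 3.17×10^5, ε/D = 0.00663 → f = 0.03350 (Swamee-Jain)
Major: h_f = f(L/D)·V²/2g = 0.03350·21750·0.5036 = 367.0 m
Minor: ΣK = 3.32; h_m = ΣK·V²/2g = 1.672 m
Total H_L = 367.0 + 1.672 = 368.6 m

H_L ≈ 369 m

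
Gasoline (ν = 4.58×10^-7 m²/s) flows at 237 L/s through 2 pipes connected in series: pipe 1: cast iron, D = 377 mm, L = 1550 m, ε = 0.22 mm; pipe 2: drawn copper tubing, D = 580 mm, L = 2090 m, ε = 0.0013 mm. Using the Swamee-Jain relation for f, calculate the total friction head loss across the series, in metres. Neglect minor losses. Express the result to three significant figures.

H ≈ 18.3 m

Pipe 1: V = 2.123 m/s, Re = 1.75×10^6, ε/D = 5.84×10^-4, f = 0.01763, h_1 = f(L/D)V²/2g = 16.65 m
Pipe 2: V = 0.8970 m/s, Re = 1.14×10^6, ε/D = 2.24×10^-6, f = 0.01142, h_2 = f(L/D)V²/2g = 1.688 m
Series → Q common, losses add: H = Σh = 18.34 m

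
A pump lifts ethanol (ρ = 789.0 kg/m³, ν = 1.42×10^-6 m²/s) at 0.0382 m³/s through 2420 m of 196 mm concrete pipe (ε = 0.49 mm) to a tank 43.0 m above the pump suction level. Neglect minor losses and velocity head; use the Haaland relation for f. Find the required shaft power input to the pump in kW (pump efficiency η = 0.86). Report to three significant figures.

P_shaft ≈ 23.7 kW

V = 4Q/(πD²) = 1.266 m/s; Re = 1.75×10^5; ε/D = 0.00250; f = 0.02570
h_f = f(L/D)V²/2g = 25.92 m
Total head H = z + h_f = 43.0 + 25.92 = 68.92 m
P_hyd = ρgQH = 789.0·9.81·0.0382·68.92 = 20.38 kW
P_shaft = P_hyd/η = 20.38/0.86 = 23.70 kW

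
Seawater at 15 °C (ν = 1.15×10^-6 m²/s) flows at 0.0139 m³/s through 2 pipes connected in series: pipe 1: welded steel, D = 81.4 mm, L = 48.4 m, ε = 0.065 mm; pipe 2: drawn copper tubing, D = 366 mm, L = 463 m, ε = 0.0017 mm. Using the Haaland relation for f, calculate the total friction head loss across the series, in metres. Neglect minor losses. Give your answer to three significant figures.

H ≈ 4.38 m

Pipe 1: V = 2.671 m/s, Re = 1.89×10^5, ε/D = 7.99×10^-4, f = 0.02014, h_1 = f(L/D)V²/2g = 4.355 m
Pipe 2: V = 0.1321 m/s, Re = 4.20×10^4, ε/D = 4.64×10^-6, f = 0.02155, h_2 = f(L/D)V²/2g = 0.02426 m
Series → Q common, losses add: H = Σh = 4.379 m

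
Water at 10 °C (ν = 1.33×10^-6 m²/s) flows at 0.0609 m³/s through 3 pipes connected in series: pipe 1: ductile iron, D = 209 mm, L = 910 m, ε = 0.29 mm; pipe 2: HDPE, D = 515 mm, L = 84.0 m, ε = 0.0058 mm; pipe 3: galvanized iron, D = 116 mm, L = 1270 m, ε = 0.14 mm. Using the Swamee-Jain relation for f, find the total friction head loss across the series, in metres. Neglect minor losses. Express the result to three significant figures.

H ≈ 409 m

Pipe 1: V = 1.775 m/s, Re = 2.79×10^5, ε/D = 0.00139, f = 0.02228, h_1 = f(L/D)V²/2g = 15.58 m
Pipe 2: V = 0.2924 m/s, Re = 1.13×10^5, ε/D = 1.13×10^-5, f = 0.01748, h_2 = f(L/D)V²/2g = 0.01242 m
Pipe 3: V = 5.763 m/s, Re = 5.03×10^5, ε/D = 0.00121, f = 0.02121, h_3 = f(L/D)V²/2g = 393.0 m
Series → Q common, losses add: H = Σh = 408.6 m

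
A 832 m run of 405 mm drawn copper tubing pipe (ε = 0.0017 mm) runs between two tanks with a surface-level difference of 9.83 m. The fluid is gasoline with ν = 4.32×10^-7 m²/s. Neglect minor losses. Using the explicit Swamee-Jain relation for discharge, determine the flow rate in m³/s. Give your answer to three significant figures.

Q ≈ 0.395 m³/s

Swamee-Jain (Type II): Q = -0.965·√(gD⁵h_f/L)·ln[ε/(3.7D) + √(3.17ν²L/(gD³h_f))]
√(gD⁵h_f/L) = √(9.81·0.405⁵·9.83/832) = 0.03554
ε/(3.7D) = 1.13×10^-6; √(3.17ν²L/(gD³h_f)) = 8.77×10^-6
Q = -0.965·0.03554·ln(9.900×10^-6) = 0.3952 m³/s
Check: V = 3.07 m/s, Re = 2.88×10^6, f = 0.009994, h_f = 9.85 m ≈ 9.83 m ✓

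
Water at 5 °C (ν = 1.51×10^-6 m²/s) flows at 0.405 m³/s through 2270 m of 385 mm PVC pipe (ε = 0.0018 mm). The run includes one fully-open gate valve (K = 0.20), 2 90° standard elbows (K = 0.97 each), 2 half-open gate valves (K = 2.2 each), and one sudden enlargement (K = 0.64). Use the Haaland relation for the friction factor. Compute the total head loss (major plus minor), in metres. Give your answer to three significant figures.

V = 4Q/(πD²) = 3.479 m/s; V²/2g = 0.6169 m
Re = 8.87×10^5, ε/D = 4.68×10^-6 → f = 0.01190 (Haaland)
Major: h_f = f(L/D)·V²/2g = 0.01190·5896·0.6169 = 43.27 m
Minor: ΣK = 7.18; h_m = ΣK·V²/2g = 4.429 m
Total H_L = 43.27 + 4.429 = 47.70 m

H_L ≈ 47.7 m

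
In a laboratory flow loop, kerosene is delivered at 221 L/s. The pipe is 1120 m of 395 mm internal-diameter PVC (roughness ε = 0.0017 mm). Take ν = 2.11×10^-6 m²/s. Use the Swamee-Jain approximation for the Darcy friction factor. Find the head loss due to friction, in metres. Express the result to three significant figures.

V = 4Q/(πD²) = 4·0.221/(π·0.395²) = 1.803 m/s
Re = VD/ν = 1.803·0.395/2.11×10^-6 = 3.38×10^5 → turbulent
ε/D = 0.0017/395 = 4.30×10^-6
Swamee-Jain: f = 0.01412
h_f = f(L/D)V²/(2g) = 0.01412·(1120/0.395)·1.803²/(2·9.81) = 6.635 m

h_f ≈ 6.63 m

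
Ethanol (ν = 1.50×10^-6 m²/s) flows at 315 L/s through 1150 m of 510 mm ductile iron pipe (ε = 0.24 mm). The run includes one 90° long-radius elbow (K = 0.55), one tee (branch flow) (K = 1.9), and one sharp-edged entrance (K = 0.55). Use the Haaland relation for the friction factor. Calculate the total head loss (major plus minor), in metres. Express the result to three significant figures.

V = 4Q/(πD²) = 1.542 m/s; V²/2g = 0.1212 m
Re = 5.24×10^5, ε/D = 4.71×10^-4 → f = 0.01735 (Haaland)
Major: h_f = f(L/D)·V²/2g = 0.01735·2255·0.1212 = 4.741 m
Minor: ΣK = 3.00; h_m = ΣK·V²/2g = 0.3636 m
Total H_L = 4.741 + 0.3636 = 5.105 m

H_L ≈ 5.10 m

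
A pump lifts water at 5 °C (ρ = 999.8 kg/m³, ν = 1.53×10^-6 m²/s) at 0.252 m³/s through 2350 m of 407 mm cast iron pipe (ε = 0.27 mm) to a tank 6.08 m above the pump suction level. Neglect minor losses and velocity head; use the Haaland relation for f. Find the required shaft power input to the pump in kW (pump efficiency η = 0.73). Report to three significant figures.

V = 4Q/(πD²) = 1.937 m/s; Re = 5.15×10^5; ε/D = 6.63×10^-4; f = 0.01852
h_f = f(L/D)V²/2g = 20.45 m
Total head H = z + h_f = 6.08 + 20.45 = 26.53 m
P_hyd = ρgQH = 999.8·9.81·0.252·26.53 = 65.58 kW
P_shaft = P_hyd/η = 65.58/0.73 = 89.83 kW

P_shaft ≈ 89.8 kW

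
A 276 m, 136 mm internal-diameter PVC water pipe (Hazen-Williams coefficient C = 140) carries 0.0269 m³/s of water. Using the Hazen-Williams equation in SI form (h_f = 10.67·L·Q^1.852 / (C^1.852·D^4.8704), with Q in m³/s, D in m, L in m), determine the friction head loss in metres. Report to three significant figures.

h_f ≈ 6.40 m

h_f = 10.67·276·0.0269^1.852 / (140^1.852·0.136^4.8704) = 6.403 m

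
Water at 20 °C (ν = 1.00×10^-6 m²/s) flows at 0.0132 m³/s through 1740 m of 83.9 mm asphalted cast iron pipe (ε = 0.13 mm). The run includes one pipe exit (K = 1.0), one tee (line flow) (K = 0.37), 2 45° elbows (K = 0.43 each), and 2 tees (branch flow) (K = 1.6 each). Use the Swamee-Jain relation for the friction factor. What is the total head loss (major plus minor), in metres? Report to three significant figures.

H_L ≈ 141 m

V = 4Q/(πD²) = 2.388 m/s; V²/2g = 0.2906 m
Re = 2.00×10^5, ε/D = 0.00155 → f = 0.02313 (Swamee-Jain)
Major: h_f = f(L/D)·V²/2g = 0.02313·20739·0.2906 = 139.4 m
Minor: ΣK = 5.43; h_m = ΣK·V²/2g = 1.578 m
Total H_L = 139.4 + 1.578 = 141.0 m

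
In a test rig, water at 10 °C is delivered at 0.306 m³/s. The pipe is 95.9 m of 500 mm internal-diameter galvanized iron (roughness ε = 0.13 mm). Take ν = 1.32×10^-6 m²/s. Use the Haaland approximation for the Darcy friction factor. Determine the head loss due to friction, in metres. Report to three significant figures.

h_f ≈ 0.372 m

V = 4Q/(πD²) = 4·0.306/(π·0.500²) = 1.558 m/s
Re = VD/ν = 1.558·0.500/1.32×10^-6 = 5.90×10^5 → turbulent
ε/D = 0.13/500 = 2.60×10^-4
Haaland: f = 0.01565
h_f = f(L/D)V²/(2g) = 0.01565·(95.9/0.500)·1.558²/(2·9.81) = 0.3716 m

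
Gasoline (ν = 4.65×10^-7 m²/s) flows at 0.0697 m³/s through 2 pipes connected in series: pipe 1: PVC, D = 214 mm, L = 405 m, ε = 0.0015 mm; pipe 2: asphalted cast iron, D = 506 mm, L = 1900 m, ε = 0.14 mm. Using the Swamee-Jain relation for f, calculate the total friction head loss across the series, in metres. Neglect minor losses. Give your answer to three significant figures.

H ≈ 4.73 m

Pipe 1: V = 1.938 m/s, Re = 8.92×10^5, ε/D = 7.01×10^-6, f = 0.01200, h_1 = f(L/D)V²/2g = 4.345 m
Pipe 2: V = 0.3466 m/s, Re = 3.77×10^5, ε/D = 2.77×10^-4, f = 0.01655, h_2 = f(L/D)V²/2g = 0.3805 m
Series → Q common, losses add: H = Σh = 4.726 m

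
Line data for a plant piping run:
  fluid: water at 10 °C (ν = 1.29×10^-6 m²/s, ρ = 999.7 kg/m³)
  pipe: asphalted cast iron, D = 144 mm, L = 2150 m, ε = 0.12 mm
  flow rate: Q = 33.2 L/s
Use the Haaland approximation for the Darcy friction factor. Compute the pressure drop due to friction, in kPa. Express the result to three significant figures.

V = 4Q/(πD²) = 4·0.0332/(π·0.144²) = 2.039 m/s
Re = VD/ν = 2.039·0.144/1.29×10^-6 = 2.28×10^5 → turbulent
ε/D = 0.12/144 = 8.33×10^-4
Haaland: f = 0.02007
h_f = f(L/D)V²/(2g) = 0.02007·(2150/0.144)·2.039²/(2·9.81) = 63.46 m
Δp = ρg·h_f = 999.7·9.81·63.46 = 622.4 kPa

Δp ≈ 622 kPa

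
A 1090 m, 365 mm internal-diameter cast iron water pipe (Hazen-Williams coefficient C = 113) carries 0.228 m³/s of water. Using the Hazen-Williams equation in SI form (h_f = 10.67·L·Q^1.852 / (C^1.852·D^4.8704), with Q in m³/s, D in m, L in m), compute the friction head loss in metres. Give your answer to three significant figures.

h_f = 10.67·1090·0.228^1.852 / (113^1.852·0.365^4.8704) = 16.07 m

h_f ≈ 16.1 m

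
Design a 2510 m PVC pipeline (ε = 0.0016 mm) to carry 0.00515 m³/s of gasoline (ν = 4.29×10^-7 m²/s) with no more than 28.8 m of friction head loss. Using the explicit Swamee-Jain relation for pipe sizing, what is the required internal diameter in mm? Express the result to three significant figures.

D ≈ 79.9 mm

Swamee-Jain (Type III): D = 0.66·[ε^1.25·(LQ²/(gh_f))^4.75 + ν·Q^9.4·(L/(gh_f))^5.2]^0.04
LQ²/(gh_f) = 2.356×10^-4; L/(gh_f) = 8.884
Term 1 = ε^1.25·(…)^4.75 = 3.34×10^-25; Term 2 = ν·Q^9.4·(…)^5.2 = 1.14×10^-23
D = 0.66·(3.34×10^-25 + 1.14×10^-23)^0.04 = 0.07985 m = 79.9 mm
Check: V = 1.03 m/s, Re = 1.91×10^5, f = 0.01584, h_f = 26.8 m ≈ 28.8 m ✓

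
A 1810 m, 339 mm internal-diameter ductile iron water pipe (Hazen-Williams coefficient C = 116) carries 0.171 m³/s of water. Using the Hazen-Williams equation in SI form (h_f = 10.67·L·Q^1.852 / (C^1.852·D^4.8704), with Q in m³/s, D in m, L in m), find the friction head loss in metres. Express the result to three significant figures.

h_f ≈ 21.4 m

h_f = 10.67·1810·0.171^1.852 / (116^1.852·0.339^4.8704) = 21.38 m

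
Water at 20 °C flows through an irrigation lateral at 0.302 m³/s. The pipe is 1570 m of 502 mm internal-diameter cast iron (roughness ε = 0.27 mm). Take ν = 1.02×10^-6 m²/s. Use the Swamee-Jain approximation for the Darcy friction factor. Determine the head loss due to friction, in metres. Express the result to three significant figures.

V = 4Q/(πD²) = 4·0.302/(π·0.502²) = 1.526 m/s
Re = VD/ν = 1.526·0.502/1.02×10^-6 = 7.51×10^5 → turbulent
ε/D = 0.27/502 = 5.38×10^-4
Swamee-Jain: f = 0.01771
h_f = f(L/D)V²/(2g) = 0.01771·(1570/0.502)·1.526²/(2·9.81) = 6.573 m

h_f ≈ 6.57 m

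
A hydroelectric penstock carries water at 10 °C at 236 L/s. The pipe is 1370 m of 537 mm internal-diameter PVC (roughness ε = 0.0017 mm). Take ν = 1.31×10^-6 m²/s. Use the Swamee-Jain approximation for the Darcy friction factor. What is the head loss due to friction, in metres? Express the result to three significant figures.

h_f ≈ 1.91 m

V = 4Q/(πD²) = 4·0.236/(π·0.537²) = 1.042 m/s
Re = VD/ν = 1.042·0.537/1.31×10^-6 = 4.27×10^5 → turbulent
ε/D = 0.0017/537 = 3.17×10^-6
Swamee-Jain: f = 0.01351
h_f = f(L/D)V²/(2g) = 0.01351·(1370/0.537)·1.042²/(2·9.81) = 1.908 m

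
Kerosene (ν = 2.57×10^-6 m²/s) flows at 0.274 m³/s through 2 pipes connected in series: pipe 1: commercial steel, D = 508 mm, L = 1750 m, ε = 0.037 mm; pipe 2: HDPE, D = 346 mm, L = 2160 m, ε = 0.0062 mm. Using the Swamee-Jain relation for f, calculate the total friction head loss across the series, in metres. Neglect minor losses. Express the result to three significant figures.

Pipe 1: V = 1.352 m/s, Re = 2.67×10^5, ε/D = 7.28×10^-5, f = 0.01544, h_1 = f(L/D)V²/2g = 4.954 m
Pipe 2: V = 2.914 m/s, Re = 3.92×10^5, ε/D = 1.79×10^-5, f = 0.01392, h_2 = f(L/D)V²/2g = 37.62 m
Series → Q common, losses add: H = Σh = 42.58 m

H ≈ 42.6 m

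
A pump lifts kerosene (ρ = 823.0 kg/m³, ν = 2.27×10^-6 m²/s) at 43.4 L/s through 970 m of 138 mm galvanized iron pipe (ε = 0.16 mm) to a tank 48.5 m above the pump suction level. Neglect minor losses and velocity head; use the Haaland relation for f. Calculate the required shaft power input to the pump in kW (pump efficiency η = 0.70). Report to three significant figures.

V = 4Q/(πD²) = 2.902 m/s; Re = 1.76×10^5; ε/D = 0.00116; f = 0.02167
h_f = f(L/D)V²/2g = 65.35 m
Total head H = z + h_f = 48.5 + 65.35 = 113.8 m
P_hyd = ρgQH = 823.0·9.81·0.0434·113.8 = 39.89 kW
P_shaft = P_hyd/η = 39.89/0.70 = 56.99 kW

P_shaft ≈ 57.0 kW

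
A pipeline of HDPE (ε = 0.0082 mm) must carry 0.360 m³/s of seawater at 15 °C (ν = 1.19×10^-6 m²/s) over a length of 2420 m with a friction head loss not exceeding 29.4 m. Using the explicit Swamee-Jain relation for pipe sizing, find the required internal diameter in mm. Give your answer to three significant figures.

Swamee-Jain (Type III): D = 0.66·[ε^1.25·(LQ²/(gh_f))^4.75 + ν·Q^9.4·(L/(gh_f))^5.2]^0.04
LQ²/(gh_f) = 1.087; L/(gh_f) = 8.391
Term 1 = ε^1.25·(…)^4.75 = 6.53×10^-7; Term 2 = ν·Q^9.4·(…)^5.2 = 5.11×10^-6
D = 0.66·(6.53×10^-7 + 5.11×10^-6)^0.04 = 0.4074 m = 407 mm
Check: V = 2.76 m/s, Re = 9.46×10^5, f = 0.01218, h_f = 28.1 m ≈ 29.4 m ✓

D ≈ 407 mm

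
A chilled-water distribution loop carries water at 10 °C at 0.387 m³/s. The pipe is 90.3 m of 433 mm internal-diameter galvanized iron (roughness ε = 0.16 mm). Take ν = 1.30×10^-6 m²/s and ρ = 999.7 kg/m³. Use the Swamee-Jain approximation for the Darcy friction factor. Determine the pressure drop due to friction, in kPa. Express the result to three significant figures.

V = 4Q/(πD²) = 4·0.387/(π·0.433²) = 2.628 m/s
Re = VD/ν = 2.628·0.433/1.30×10^-6 = 8.75×10^5 → turbulent
ε/D = 0.16/433 = 3.70×10^-4
Swamee-Jain: f = 0.01643
h_f = f(L/D)V²/(2g) = 0.01643·(90.3/0.433)·2.628²/(2·9.81) = 1.206 m
Δp = ρg·h_f = 999.7·9.81·1.206 = 11.83 kPa

Δp ≈ 11.8 kPa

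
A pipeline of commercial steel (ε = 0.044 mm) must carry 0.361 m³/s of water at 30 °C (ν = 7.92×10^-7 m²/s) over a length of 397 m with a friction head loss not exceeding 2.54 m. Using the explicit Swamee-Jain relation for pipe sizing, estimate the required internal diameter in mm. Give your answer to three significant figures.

D ≈ 471 mm

Swamee-Jain (Type III): D = 0.66·[ε^1.25·(LQ²/(gh_f))^4.75 + ν·Q^9.4·(L/(gh_f))^5.2]^0.04
LQ²/(gh_f) = 2.076; L/(gh_f) = 15.93
Term 1 = ε^1.25·(…)^4.75 = 1.15×10^-4; Term 2 = ν·Q^9.4·(…)^5.2 = 9.80×10^-5
D = 0.66·(1.15×10^-4 + 9.80×10^-5)^0.04 = 0.4706 m = 471 mm
Check: V = 2.08 m/s, Re = 1.23×10^6, f = 0.01318, h_f = 2.44 m ≈ 2.54 m ✓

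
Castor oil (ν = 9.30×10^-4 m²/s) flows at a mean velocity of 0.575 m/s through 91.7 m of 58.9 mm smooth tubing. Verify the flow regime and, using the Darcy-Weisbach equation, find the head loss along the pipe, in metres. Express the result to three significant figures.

h_f ≈ 46.1 m

Re = VD/ν = 0.575·0.05890/9.30×10^-4 = 36.4 → laminar (Re < 2300)
f = 64/Re = 1.757
h_f = f(L/D)V²/(2g) = 1.757·(91.7/0.05890)·0.575²/(2·9.81) = 46.11 m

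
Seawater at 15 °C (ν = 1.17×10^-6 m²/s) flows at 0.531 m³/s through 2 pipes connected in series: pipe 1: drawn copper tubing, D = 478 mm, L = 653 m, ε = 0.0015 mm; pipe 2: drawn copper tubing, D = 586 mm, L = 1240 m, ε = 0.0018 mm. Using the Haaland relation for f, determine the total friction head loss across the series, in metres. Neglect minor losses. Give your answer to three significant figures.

H ≈ 11.8 m

Pipe 1: V = 2.959 m/s, Re = 1.21×10^6, ε/D = 3.14×10^-6, f = 0.01128, h_1 = f(L/D)V²/2g = 6.879 m
Pipe 2: V = 1.969 m/s, Re = 9.86×10^5, ε/D = 3.07×10^-6, f = 0.01166, h_2 = f(L/D)V²/2g = 4.876 m
Series → Q common, losses add: H = Σh = 11.76 m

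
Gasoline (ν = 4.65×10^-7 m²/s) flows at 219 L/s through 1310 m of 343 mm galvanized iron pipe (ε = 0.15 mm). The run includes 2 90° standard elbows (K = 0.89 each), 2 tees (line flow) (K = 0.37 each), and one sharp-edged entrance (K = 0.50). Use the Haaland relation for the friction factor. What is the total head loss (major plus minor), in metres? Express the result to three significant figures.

H_L ≈ 18.9 m

V = 4Q/(πD²) = 2.370 m/s; V²/2g = 0.2863 m
Re = 1.75×10^6, ε/D = 4.37×10^-4 → f = 0.01652 (Haaland)
Major: h_f = f(L/D)·V²/2g = 0.01652·3819·0.2863 = 18.07 m
Minor: ΣK = 3.02; h_m = ΣK·V²/2g = 0.8646 m
Total H_L = 18.07 + 0.8646 = 18.93 m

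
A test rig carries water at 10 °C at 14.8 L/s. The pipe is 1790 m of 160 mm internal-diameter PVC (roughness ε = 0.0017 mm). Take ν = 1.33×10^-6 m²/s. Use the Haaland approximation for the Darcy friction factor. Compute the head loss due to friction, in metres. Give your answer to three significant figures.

h_f ≈ 5.66 m

V = 4Q/(πD²) = 4·0.0148/(π·0.160²) = 0.7361 m/s
Re = VD/ν = 0.7361·0.160/1.33×10^-6 = 8.86×10^4 → turbulent
ε/D = 0.0017/160 = 1.06×10^-5
Haaland: f = 0.01832
h_f = f(L/D)V²/(2g) = 0.01832·(1790/0.160)·0.7361²/(2·9.81) = 5.660 m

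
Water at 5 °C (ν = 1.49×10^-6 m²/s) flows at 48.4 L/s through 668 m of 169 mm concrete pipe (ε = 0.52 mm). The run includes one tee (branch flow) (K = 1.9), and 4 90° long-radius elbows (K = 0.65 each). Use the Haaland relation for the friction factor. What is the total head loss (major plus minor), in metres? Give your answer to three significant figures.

V = 4Q/(πD²) = 2.158 m/s; V²/2g = 0.2373 m
Re = 2.45×10^5, ε/D = 0.00308 → f = 0.02689 (Haaland)
Major: h_f = f(L/D)·V²/2g = 0.02689·3953·0.2373 = 25.22 m
Minor: ΣK = 4.50; h_m = ΣK·V²/2g = 1.068 m
Total H_L = 25.22 + 1.068 = 26.29 m

H_L ≈ 26.3 m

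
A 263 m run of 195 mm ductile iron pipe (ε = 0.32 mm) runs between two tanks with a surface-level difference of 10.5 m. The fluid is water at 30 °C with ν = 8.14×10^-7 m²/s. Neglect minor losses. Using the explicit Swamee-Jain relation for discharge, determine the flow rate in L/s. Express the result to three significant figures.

Q ≈ 77.7 L/s

Swamee-Jain (Type II): Q = -0.965·√(gD⁵h_f/L)·ln[ε/(3.7D) + √(3.17ν²L/(gD³h_f))]
√(gD⁵h_f/L) = √(9.81·0.195⁵·10.5/263) = 0.01051
ε/(3.7D) = 4.44×10^-4; √(3.17ν²L/(gD³h_f)) = 2.69×10^-5
Q = -0.965·0.01051·ln(4.704×10^-4) = 0.07770 m³/s
Check: V = 2.60 m/s, Re = 6.23×10^5, f = 0.02268, h_f = 10.6 m ≈ 10.5 m ✓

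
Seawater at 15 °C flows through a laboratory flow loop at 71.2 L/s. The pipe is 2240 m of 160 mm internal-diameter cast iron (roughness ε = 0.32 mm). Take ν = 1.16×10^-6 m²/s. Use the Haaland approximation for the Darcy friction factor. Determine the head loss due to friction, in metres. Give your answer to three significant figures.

h_f ≈ 213 m

V = 4Q/(πD²) = 4·0.0712/(π·0.160²) = 3.541 m/s
Re = VD/ν = 3.541·0.160/1.16×10^-6 = 4.88×10^5 → turbulent
ε/D = 0.32/160 = 0.00200
Haaland: f = 0.02380
h_f = f(L/D)V²/(2g) = 0.02380·(2240/0.160)·3.541²/(2·9.81) = 212.9 m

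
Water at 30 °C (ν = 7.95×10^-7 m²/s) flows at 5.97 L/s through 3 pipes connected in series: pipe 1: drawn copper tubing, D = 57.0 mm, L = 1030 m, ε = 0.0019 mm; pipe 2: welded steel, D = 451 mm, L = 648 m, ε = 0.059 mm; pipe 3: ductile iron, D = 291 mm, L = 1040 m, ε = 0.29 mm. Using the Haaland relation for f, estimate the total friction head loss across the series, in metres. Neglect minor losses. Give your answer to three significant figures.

Pipe 1: V = 2.340 m/s, Re = 1.68×10^5, ε/D = 3.33×10^-5, f = 0.01624, h_1 = f(L/D)V²/2g = 81.85 m
Pipe 2: V = 0.03737 m/s, Re = 2.12×10^4, ε/D = 1.31×10^-4, f = 0.02560, h_2 = f(L/D)V²/2g = 0.002618 m
Pipe 3: V = 0.08976 m/s, Re = 3.29×10^4, ε/D = 9.97×10^-4, f = 0.02525, h_3 = f(L/D)V²/2g = 0.03706 m
Series → Q common, losses add: H = Σh = 81.89 m

H ≈ 81.9 m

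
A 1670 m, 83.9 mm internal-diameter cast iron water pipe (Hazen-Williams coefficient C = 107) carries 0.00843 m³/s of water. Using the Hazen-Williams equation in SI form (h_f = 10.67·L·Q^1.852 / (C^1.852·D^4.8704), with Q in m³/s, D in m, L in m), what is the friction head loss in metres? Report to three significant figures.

h_f ≈ 78.1 m

h_f = 10.67·1670·0.00843^1.852 / (107^1.852·0.0839^4.8704) = 78.13 m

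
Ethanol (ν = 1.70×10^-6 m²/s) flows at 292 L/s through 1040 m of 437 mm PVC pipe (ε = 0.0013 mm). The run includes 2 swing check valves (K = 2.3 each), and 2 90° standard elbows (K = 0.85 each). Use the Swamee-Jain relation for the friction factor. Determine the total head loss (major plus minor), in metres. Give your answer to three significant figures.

V = 4Q/(πD²) = 1.947 m/s; V²/2g = 0.1932 m
Re = 5.00×10^5, ε/D = 2.97×10^-6 → f = 0.01314 (Swamee-Jain)
Major: h_f = f(L/D)·V²/2g = 0.01314·2380·0.1932 = 6.040 m
Minor: ΣK = 6.30; h_m = ΣK·V²/2g = 1.217 m
Total H_L = 6.040 + 1.217 = 7.257 m

H_L ≈ 7.26 m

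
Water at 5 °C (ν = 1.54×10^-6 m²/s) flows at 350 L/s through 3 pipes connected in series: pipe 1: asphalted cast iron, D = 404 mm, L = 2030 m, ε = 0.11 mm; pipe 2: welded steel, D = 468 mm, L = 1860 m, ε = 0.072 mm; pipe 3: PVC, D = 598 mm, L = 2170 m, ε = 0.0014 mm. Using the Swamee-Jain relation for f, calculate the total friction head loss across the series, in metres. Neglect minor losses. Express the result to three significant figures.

H ≈ 46.3 m

Pipe 1: V = 2.730 m/s, Re = 7.16×10^5, ε/D = 2.72×10^-4, f = 0.01577, h_1 = f(L/D)V²/2g = 30.11 m
Pipe 2: V = 2.035 m/s, Re = 6.18×10^5, ε/D = 1.54×10^-4, f = 0.01477, h_2 = f(L/D)V²/2g = 12.38 m
Pipe 3: V = 1.246 m/s, Re = 4.84×10^5, ε/D = 2.34×10^-6, f = 0.01320, h_3 = f(L/D)V²/2g = 3.793 m
Series → Q common, losses add: H = Σh = 46.29 m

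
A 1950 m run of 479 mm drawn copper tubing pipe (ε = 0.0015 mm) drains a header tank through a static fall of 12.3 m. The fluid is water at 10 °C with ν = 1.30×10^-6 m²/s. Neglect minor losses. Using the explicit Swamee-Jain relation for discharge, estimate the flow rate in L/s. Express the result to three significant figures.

Q ≈ 398 L/s

Swamee-Jain (Type II): Q = -0.965·√(gD⁵h_f/L)·ln[ε/(3.7D) + √(3.17ν²L/(gD³h_f))]
√(gD⁵h_f/L) = √(9.81·0.479⁵·12.3/1950) = 0.03950
ε/(3.7D) = 8.46×10^-7; √(3.17ν²L/(gD³h_f)) = 2.81×10^-5
Q = -0.965·0.03950·ln(2.891×10^-5) = 0.3984 m³/s
Check: V = 2.21 m/s, Re = 8.15×10^5, f = 0.01209, h_f = 12.3 m ≈ 12.3 m ✓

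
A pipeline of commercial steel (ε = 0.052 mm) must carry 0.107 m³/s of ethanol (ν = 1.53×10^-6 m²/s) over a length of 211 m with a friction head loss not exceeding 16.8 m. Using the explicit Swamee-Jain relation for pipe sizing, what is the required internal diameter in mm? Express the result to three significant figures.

D ≈ 184 mm

Swamee-Jain (Type III): D = 0.66·[ε^1.25·(LQ²/(gh_f))^4.75 + ν·Q^9.4·(L/(gh_f))^5.2]^0.04
LQ²/(gh_f) = 0.01466; L/(gh_f) = 1.280
Term 1 = ε^1.25·(…)^4.75 = 8.59×10^-15; Term 2 = ν·Q^9.4·(…)^5.2 = 4.16×10^-15
D = 0.66·(8.59×10^-15 + 4.16×10^-15)^0.04 = 0.1836 m = 184 mm
Check: V = 4.04 m/s, Re = 4.85×10^5, f = 0.01627, h_f = 15.6 m ≈ 16.8 m ✓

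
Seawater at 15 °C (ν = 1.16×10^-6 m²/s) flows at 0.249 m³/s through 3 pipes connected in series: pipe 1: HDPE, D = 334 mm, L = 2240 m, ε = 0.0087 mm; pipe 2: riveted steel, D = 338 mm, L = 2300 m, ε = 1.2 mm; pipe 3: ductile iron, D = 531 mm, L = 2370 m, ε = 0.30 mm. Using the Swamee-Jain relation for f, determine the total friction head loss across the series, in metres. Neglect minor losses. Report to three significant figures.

Pipe 1: V = 2.842 m/s, Re = 8.18×10^5, ε/D = 2.60×10^-5, f = 0.01255, h_1 = f(L/D)V²/2g = 34.65 m
Pipe 2: V = 2.775 m/s, Re = 8.09×10^5, ε/D = 0.00355, f = 0.02767, h_2 = f(L/D)V²/2g = 73.92 m
Pipe 3: V = 1.124 m/s, Re = 5.15×10^5, ε/D = 5.65×10^-4, f = 0.01815, h_3 = f(L/D)V²/2g = 5.219 m
Series → Q common, losses add: H = Σh = 113.8 m

H ≈ 114 m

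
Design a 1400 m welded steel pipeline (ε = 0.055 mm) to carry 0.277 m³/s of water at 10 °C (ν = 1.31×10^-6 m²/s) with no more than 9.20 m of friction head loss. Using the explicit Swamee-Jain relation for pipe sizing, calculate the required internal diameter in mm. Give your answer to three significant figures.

Swamee-Jain (Type III): D = 0.66·[ε^1.25·(LQ²/(gh_f))^4.75 + ν·Q^9.4·(L/(gh_f))^5.2]^0.04
LQ²/(gh_f) = 1.190; L/(gh_f) = 15.51
Term 1 = ε^1.25·(…)^4.75 = 1.08×10^-5; Term 2 = ν·Q^9.4·(…)^5.2 = 1.17×10^-5
D = 0.66·(1.08×10^-5 + 1.17×10^-5)^0.04 = 0.4302 m = 430 mm
Check: V = 1.91 m/s, Re = 6.26×10^5, f = 0.01446, h_f = 8.71 m ≈ 9.20 m ✓

D ≈ 430 mm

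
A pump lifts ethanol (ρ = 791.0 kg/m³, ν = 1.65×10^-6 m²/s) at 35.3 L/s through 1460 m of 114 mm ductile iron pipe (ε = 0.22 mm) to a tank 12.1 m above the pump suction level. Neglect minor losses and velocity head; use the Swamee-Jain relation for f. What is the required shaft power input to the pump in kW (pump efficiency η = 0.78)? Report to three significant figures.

P_shaft ≈ 70.4 kW

V = 4Q/(πD²) = 3.458 m/s; Re = 2.39×10^5; ε/D = 0.00193; f = 0.02413
h_f = f(L/D)V²/2g = 188.4 m
Total head H = z + h_f = 12.1 + 188.4 = 200.5 m
P_hyd = ρgQH = 791.0·9.81·0.0353·200.5 = 54.92 kW
P_shaft = P_hyd/η = 54.92/0.78 = 70.41 kW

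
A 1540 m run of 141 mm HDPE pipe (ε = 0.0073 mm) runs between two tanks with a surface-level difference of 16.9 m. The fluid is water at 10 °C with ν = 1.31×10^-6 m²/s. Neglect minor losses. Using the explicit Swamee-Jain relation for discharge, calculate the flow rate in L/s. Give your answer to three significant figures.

Swamee-Jain (Type II): Q = -0.965·√(gD⁵h_f/L)·ln[ε/(3.7D) + √(3.17ν²L/(gD³h_f))]
√(gD⁵h_f/L) = √(9.81·0.141⁵·16.9/1540) = 0.002449
ε/(3.7D) = 1.40×10^-5; √(3.17ν²L/(gD³h_f)) = 1.34×10^-4
Q = -0.965·0.002449·ln(1.483×10^-4) = 0.02084 m³/s
Check: V = 1.33 m/s, Re = 1.44×10^5, f = 0.01697, h_f = 16.8 m ≈ 16.9 m ✓

Q ≈ 20.8 L/s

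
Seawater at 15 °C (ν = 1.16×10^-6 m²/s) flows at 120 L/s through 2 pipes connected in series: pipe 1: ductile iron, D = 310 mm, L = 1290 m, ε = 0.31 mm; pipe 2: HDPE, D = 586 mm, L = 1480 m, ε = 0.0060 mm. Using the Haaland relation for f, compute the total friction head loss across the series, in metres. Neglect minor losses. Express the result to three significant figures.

Pipe 1: V = 1.590 m/s, Re = 4.25×10^5, ε/D = 0.00100, f = 0.02029, h_1 = f(L/D)V²/2g = 10.88 m
Pipe 2: V = 0.4449 m/s, Re = 2.25×10^5, ε/D = 1.02×10^-5, f = 0.01522, h_2 = f(L/D)V²/2g = 0.3878 m
Series → Q common, losses add: H = Σh = 11.26 m

H ≈ 11.3 m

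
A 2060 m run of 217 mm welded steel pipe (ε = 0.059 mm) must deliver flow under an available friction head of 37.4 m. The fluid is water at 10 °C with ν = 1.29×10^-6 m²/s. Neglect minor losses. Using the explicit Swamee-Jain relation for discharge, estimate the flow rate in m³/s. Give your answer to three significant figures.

Q ≈ 0.0801 m³/s

Swamee-Jain (Type II): Q = -0.965·√(gD⁵h_f/L)·ln[ε/(3.7D) + √(3.17ν²L/(gD³h_f))]
√(gD⁵h_f/L) = √(9.81·0.217⁵·37.4/2060) = 0.009257
ε/(3.7D) = 7.35×10^-5; √(3.17ν²L/(gD³h_f)) = 5.38×10^-5
Q = -0.965·0.009257·ln(1.273×10^-4) = 0.08012 m³/s
Check: V = 2.17 m/s, Re = 3.64×10^5, f = 0.01656, h_f = 37.6 m ≈ 37.4 m ✓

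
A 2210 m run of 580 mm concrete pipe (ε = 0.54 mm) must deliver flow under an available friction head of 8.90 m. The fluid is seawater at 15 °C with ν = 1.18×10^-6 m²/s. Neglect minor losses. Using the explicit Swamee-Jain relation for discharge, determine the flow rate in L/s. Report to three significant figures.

Swamee-Jain (Type II): Q = -0.965·√(gD⁵h_f/L)·ln[ε/(3.7D) + √(3.17ν²L/(gD³h_f))]
√(gD⁵h_f/L) = √(9.81·0.580⁵·8.90/2210) = 0.05092
ε/(3.7D) = 2.52×10^-4; √(3.17ν²L/(gD³h_f)) = 2.39×10^-5
Q = -0.965·0.05092·ln(2.756×10^-4) = 0.4028 m³/s
Check: V = 1.52 m/s, Re = 7.49×10^5, f = 0.01983, h_f = 8.95 m ≈ 8.90 m ✓

Q ≈ 403 L/s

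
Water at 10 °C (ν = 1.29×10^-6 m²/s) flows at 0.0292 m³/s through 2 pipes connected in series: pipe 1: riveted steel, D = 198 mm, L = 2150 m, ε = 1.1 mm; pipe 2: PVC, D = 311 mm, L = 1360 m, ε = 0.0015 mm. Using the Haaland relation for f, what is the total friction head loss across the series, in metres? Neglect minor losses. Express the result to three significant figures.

H ≈ 16.5 m

Pipe 1: V = 0.9483 m/s, Re = 1.46×10^5, ε/D = 0.00556, f = 0.03197, h_1 = f(L/D)V²/2g = 15.91 m
Pipe 2: V = 0.3844 m/s, Re = 9.27×10^4, ε/D = 4.82×10^-6, f = 0.01813, h_2 = f(L/D)V²/2g = 0.5970 m
Series → Q common, losses add: H = Σh = 16.51 m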